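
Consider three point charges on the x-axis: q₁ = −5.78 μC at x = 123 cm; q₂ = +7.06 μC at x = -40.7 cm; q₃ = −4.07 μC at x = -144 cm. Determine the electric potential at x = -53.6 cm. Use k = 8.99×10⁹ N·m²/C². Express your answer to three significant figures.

The total potential is the scalar sum of each charge's contribution, V = Σ kqᵢ/rᵢ.
Distances from the field point to each charge: r₁ = 1.77 m, r₂ = 0.129 m, r₃ = 0.904 m.
V = k[(-5.78×10⁻⁶)/(1.77) + (7.06×10⁻⁶)/(0.129) + (-4.07×10⁻⁶)/(0.904)] = 4.22×10⁵ V.

4.22×10⁵ V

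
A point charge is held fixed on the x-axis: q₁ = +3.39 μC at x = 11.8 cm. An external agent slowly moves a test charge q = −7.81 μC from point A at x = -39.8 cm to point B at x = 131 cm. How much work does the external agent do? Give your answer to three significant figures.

0.262 J

For quasistatic motion the external work equals the change in potential energy: W_ext = qΔV = q(V_B − V_A).
At A: distance to the source charge is 0.516 m; V_A = kq₁/r = 5.91×10⁴ V.
At B: distance to the source charge is 1.19 m; V_B = kq₁/r = 2.56×10⁴ V.
ΔV = V_B − V_A = -3.35×10⁴ V.
W_ext = qΔV = (-7.81×10⁻⁶ C)(-3.35×10⁴ V) = 0.262 J.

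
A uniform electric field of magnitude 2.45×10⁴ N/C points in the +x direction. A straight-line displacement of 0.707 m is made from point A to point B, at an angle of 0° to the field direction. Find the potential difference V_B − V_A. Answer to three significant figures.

Only the component of displacement along E changes the potential: ΔV = −E·d·cosθ.
ΔV = −(2.45×10⁴ V/m)(0.707 m)cos0° = -1.73×10⁴ V.

-1.73×10⁴ V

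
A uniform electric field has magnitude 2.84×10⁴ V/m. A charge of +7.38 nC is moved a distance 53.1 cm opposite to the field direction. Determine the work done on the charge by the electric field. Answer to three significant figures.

The potential change for a displacement 53.1 cm opposite to the field direction is ΔV = +Ed = 1.51×10⁴ V.
W_field = −qΔV = -1.11×10⁻⁴ J.

-1.11×10⁻⁴ J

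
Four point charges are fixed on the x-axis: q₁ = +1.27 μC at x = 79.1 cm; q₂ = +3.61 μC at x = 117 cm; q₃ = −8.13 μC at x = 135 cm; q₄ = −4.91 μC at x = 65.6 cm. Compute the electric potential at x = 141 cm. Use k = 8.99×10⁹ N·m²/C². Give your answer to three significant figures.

-1.12×10⁶ V

The total potential is the scalar sum of each charge's contribution, V = Σ kqᵢ/rᵢ.
Distances from the field point to each charge: r₁ = 0.619 m, r₂ = 0.240 m, r₃ = 0.0600 m, r₄ = 0.754 m.
V = k[(1.27×10⁻⁶)/(0.619) + (3.61×10⁻⁶)/(0.240) + (-8.13×10⁻⁶)/(0.0600) + (-4.91×10⁻⁶)/(0.754)] = -1.12×10⁶ V.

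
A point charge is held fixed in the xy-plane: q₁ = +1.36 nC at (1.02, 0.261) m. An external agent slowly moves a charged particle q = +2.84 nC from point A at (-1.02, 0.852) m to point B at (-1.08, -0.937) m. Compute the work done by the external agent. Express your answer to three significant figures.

-1.99×10⁻⁹ J

For quasistatic motion the external work equals the change in potential energy: W_ext = qΔV = q(V_B − V_A).
At A: distance to the source charge is 2.12 m; V_A = kq₁/r = 5.76 V.
At B: distance to the source charge is 2.42 m; V_B = kq₁/r = 5.06 V.
ΔV = V_B − V_A = -0.700 V.
W_ext = qΔV = (2.84×10⁻⁹ C)(-0.700 V) = -1.99×10⁻⁹ J.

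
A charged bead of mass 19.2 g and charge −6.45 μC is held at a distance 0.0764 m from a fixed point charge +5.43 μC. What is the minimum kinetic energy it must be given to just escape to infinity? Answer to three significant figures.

To just escape, total mechanical energy must reach zero at infinity: ½mv²_min + U = 0, so ½mv²_min = −U = |kQq|/r.
|U| = |kQq|/r = (8.99×10⁹ N·m²/C²)(5.43×10⁻⁶)(6.45×10⁻⁶)/(0.0764) = 4.12 J.

4.12 J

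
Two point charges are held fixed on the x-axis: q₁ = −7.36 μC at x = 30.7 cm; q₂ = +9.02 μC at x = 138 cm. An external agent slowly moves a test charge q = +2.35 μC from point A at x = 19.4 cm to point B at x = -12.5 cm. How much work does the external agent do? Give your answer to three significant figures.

For quasistatic motion the external work equals the change in potential energy: W_ext = qΔV = q(V_B − V_A).
At A: distances to the source charges are 0.113 m, 1.19 m; V_A = Σ kqᵢ/rᵢ = -5.17×10⁵ V.
At B: distances to the source charges are 0.432 m, 1.50 m; V_B = Σ kqᵢ/rᵢ = -9.93×10⁴ V.
ΔV = V_B − V_A = 4.18×10⁵ V.
W_ext = qΔV = (2.35×10⁻⁶ C)(4.18×10⁵ V) = 0.982 J.

0.982 J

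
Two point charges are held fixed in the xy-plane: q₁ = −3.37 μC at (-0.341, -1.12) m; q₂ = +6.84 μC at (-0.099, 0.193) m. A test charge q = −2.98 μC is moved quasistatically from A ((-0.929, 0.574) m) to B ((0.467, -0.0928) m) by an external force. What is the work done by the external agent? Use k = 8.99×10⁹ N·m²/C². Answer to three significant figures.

-0.0696 J

For quasistatic motion the external work equals the change in potential energy: W_ext = qΔV = q(V_B − V_A).
At A: distances to the source charges are 1.79 m, 0.913 m; V_A = Σ kqᵢ/rᵢ = 5.04×10⁴ V.
At B: distances to the source charges are 1.31 m, 0.634 m; V_B = Σ kqᵢ/rᵢ = 7.38×10⁴ V.
ΔV = V_B − V_A = 2.34×10⁴ V.
W_ext = qΔV = (-2.98×10⁻⁶ C)(2.34×10⁴ V) = -0.0696 J.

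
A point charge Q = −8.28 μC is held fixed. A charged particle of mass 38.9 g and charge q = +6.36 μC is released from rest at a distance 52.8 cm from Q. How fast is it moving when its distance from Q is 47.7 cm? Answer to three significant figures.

Only the electrostatic force acts, so mechanical energy is conserved: ½mv² = U₁ − U₂ = kQq(1/r₁ − 1/r₂).
U₁ − U₂ = (8.99×10⁹ N·m²/C²)(-8.28×10⁻⁶ C)(6.36×10⁻⁶ C)(1/0.528 − 1/0.477) = 0.0959 J.
v = √(2·0.0959/0.0389) = 2.22 m/s.

2.22 m/s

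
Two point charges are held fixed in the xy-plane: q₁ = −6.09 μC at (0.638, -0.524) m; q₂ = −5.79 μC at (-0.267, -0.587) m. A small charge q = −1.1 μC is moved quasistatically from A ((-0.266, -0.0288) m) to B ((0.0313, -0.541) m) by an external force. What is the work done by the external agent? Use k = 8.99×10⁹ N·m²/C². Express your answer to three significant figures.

0.128 J

For quasistatic motion the external work equals the change in potential energy: W_ext = qΔV = q(V_B − V_A).
At A: distances to the source charges are 1.03 m, 0.558 m; V_A = Σ kqᵢ/rᵢ = -1.46×10⁵ V.
At B: distances to the source charges are 0.607 m, 0.302 m; V_B = Σ kqᵢ/rᵢ = -2.63×10⁵ V.
ΔV = V_B − V_A = -1.16×10⁵ V.
W_ext = qΔV = (-1.10×10⁻⁶ C)(-1.16×10⁵ V) = 0.128 J.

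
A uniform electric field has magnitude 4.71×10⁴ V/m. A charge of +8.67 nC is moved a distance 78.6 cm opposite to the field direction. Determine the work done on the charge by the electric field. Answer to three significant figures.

-3.21×10⁻⁴ J

The potential change for a displacement 78.6 cm opposite to the field direction is ΔV = +Ed = 3.70×10⁴ V.
W_field = −qΔV = -3.21×10⁻⁴ J.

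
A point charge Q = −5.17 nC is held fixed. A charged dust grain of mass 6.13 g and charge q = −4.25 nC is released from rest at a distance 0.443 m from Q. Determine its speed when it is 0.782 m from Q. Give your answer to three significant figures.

7.94×10⁻³ m/s

Only the electrostatic force acts, so mechanical energy is conserved: ½mv² = U₁ − U₂ = kQq(1/r₁ − 1/r₂).
U₁ − U₂ = (8.99×10⁹ N·m²/C²)(-5.17×10⁻⁹ C)(-4.25×10⁻⁹ C)(1/0.443 − 1/0.782) = 1.93×10⁻⁷ J.
v = √(2·1.93×10⁻⁷/6.13×10⁻³) = 7.94×10⁻³ m/s.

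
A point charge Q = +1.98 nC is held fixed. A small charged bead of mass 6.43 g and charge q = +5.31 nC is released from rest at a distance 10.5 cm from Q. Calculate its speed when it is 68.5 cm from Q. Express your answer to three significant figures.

0.0154 m/s

Only the electrostatic force acts, so mechanical energy is conserved: ½mv² = U₁ − U₂ = kQq(1/r₁ − 1/r₂).
U₁ − U₂ = (8.99×10⁹ N·m²/C²)(1.98×10⁻⁹ C)(5.31×10⁻⁹ C)(1/0.105 − 1/0.685) = 7.62×10⁻⁷ J.
v = √(2·7.62×10⁻⁷/6.43×10⁻³) = 0.0154 m/s.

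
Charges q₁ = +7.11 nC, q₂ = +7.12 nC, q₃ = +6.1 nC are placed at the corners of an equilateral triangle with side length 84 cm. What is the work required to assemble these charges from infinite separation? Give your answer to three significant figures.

The assembly work is the sum of pairwise potential energies, U = Σ_{i<j} kqᵢqⱼ/rᵢⱼ.
All three pair separations equal the side length, 0.840 m.
U = (5.42×10⁻⁷) + (4.64×10⁻⁷) + (4.65×10⁻⁷) = 1.47×10⁻⁶ J.

1.47×10⁻⁶ J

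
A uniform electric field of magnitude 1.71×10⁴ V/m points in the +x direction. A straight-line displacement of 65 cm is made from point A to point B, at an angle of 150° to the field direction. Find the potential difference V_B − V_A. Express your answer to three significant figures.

Only the component of displacement along E changes the potential: ΔV = −E·d·cosθ.
ΔV = −(1.71×10⁴ V/m)(0.650 m)cos150° = 9630 V.

9630 V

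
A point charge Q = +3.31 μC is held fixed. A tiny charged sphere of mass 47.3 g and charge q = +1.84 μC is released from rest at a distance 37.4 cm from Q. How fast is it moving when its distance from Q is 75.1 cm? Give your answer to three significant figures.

Only the electrostatic force acts, so mechanical energy is conserved: ½mv² = U₁ − U₂ = kQq(1/r₁ − 1/r₂).
U₁ − U₂ = (8.99×10⁹ N·m²/C²)(3.31×10⁻⁶ C)(1.84×10⁻⁶ C)(1/0.374 − 1/0.751) = 0.0735 J.
v = √(2·0.0735/0.0473) = 1.76 m/s.

1.76 m/s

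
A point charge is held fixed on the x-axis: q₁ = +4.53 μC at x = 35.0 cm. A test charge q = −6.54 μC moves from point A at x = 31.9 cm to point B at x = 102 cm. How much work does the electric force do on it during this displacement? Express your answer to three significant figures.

-8.19 J

The work done by the electric force is W_field = −ΔU = −q(V_B − V_A) = q(V_A − V_B).
At A: distance to the source charge is 0.0310 m; V_A = kq₁/r = 1.31×10⁶ V.
At B: distance to the source charge is 0.670 m; V_B = kq₁/r = 6.08×10⁴ V.
ΔV = V_B − V_A = -1.25×10⁶ V.
W_field = −qΔV = −(-6.54×10⁻⁶ C)(-1.25×10⁶ V) = -8.19 J.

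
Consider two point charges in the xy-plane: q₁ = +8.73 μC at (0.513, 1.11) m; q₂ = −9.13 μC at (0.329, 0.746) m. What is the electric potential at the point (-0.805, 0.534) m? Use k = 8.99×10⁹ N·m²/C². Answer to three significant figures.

The total potential is the scalar sum of each charge's contribution, V = Σ kqᵢ/rᵢ.
Distances from the field point to each charge: r₁ = 1.44 m, r₂ = 1.15 m.
V = k[(8.73×10⁻⁶)/(1.44) + (-9.13×10⁻⁶)/(1.15)] = -1.66×10⁴ V.

-1.66×10⁴ V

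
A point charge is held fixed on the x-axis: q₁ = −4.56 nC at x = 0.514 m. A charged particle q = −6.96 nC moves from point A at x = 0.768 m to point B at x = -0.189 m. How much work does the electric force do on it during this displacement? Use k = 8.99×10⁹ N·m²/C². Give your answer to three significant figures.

7.17×10⁻⁷ J

The work done by the electric force is W_field = −ΔU = −q(V_B − V_A) = q(V_A − V_B).
At A: distance to the source charge is 0.254 m; V_A = kq₁/r = -161 V.
At B: distance to the source charge is 0.703 m; V_B = kq₁/r = -58.3 V.
ΔV = V_B − V_A = 103 V.
W_field = −qΔV = −(-6.96×10⁻⁹ C)(103 V) = 7.17×10⁻⁷ J.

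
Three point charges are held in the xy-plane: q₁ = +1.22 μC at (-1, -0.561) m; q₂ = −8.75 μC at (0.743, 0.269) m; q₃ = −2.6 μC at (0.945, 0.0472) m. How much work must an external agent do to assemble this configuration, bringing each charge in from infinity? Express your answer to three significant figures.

The work to assemble the configuration equals its total potential energy, U = Σ kqᵢqⱼ/rᵢⱼ over all pairs.
Pair separations: r₁₂ = 1.93 m, r₁₃ = 2.04 m, r₂₃ = 0.300 m.
U = (-0.0497) + (-0.0140) + (0.682) = 0.618 J.

0.618 J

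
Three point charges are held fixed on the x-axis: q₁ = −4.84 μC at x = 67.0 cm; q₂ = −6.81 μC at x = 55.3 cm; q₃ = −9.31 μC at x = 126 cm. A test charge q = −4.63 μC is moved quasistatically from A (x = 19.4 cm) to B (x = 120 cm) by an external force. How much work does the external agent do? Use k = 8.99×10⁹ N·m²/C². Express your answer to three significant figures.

For quasistatic motion the external work equals the change in potential energy: W_ext = qΔV = q(V_B − V_A).
At A: distances to the source charges are 0.476 m, 0.359 m, 1.07 m; V_A = Σ kqᵢ/rᵢ = -3.40×10⁵ V.
At B: distances to the source charges are 0.530 m, 0.647 m, 0.0600 m; V_B = Σ kqᵢ/rᵢ = -1.57×10⁶ V.
ΔV = V_B − V_A = -1.23×10⁶ V.
W_ext = qΔV = (-4.63×10⁻⁶ C)(-1.23×10⁶ V) = 5.70 J.

5.70 J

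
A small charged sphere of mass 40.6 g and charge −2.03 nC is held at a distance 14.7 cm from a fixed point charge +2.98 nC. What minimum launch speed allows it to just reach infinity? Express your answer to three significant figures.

4.27×10⁻³ m/s

To just escape, total mechanical energy must reach zero at infinity: ½mv²_min + U = 0, so ½mv²_min = −U = |kQq|/r.
|U| = |kQq|/r = (8.99×10⁹ N·m²/C²)(2.98×10⁻⁹)(2.03×10⁻⁹)/(0.147) = 3.70×10⁻⁷ J.
v_min = √(2|U|/m) = √(2·3.70×10⁻⁷/0.0406) = 4.27×10⁻³ m/s.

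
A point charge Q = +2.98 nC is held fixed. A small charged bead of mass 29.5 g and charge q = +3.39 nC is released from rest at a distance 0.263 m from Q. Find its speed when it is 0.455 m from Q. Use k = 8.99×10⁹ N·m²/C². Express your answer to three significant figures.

3.14×10⁻³ m/s

Only the electrostatic force acts, so mechanical energy is conserved: ½mv² = U₁ − U₂ = kQq(1/r₁ − 1/r₂).
U₁ − U₂ = (8.99×10⁹ N·m²/C²)(2.98×10⁻⁹ C)(3.39×10⁻⁹ C)(1/0.263 − 1/0.455) = 1.46×10⁻⁷ J.
v = √(2·1.46×10⁻⁷/0.0295) = 3.14×10⁻³ m/s.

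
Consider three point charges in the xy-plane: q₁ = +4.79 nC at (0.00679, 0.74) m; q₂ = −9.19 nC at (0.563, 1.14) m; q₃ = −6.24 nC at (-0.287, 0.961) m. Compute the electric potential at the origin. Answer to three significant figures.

-62.7 V

Electric potential is a scalar, so the contributions from each charge add algebraically: V = Σ kqᵢ/rᵢ.
Distances from the field point to each charge: r₁ = 0.740 m, r₂ = 1.27 m, r₃ = 1.00 m.
V = k[(4.79×10⁻⁹)/(0.740) + (-9.19×10⁻⁹)/(1.27) + (-6.24×10⁻⁹)/(1.00)] = -62.7 V.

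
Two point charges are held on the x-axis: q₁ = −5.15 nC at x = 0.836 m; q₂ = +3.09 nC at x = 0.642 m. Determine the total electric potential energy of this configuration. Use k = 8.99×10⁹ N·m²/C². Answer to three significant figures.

-7.37×10⁻⁷ J

The assembly work is the sum of pairwise potential energies, U = Σ_{i<j} kqᵢqⱼ/rᵢⱼ.
Pair separations: r₁₂ = 0.194 m.
U = (-7.37×10⁻⁷) = -7.37×10⁻⁷ J.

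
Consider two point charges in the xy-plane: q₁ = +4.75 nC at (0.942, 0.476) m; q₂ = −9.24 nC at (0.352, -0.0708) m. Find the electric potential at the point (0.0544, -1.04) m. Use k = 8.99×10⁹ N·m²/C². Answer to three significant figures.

The total potential is the scalar sum of each charge's contribution, V = Σ kqᵢ/rᵢ.
Distances from the field point to each charge: r₁ = 1.76 m, r₂ = 1.01 m.
V = k[(4.75×10⁻⁹)/(1.76) + (-9.24×10⁻⁹)/(1.01)] = -57.6 V.

-57.6 V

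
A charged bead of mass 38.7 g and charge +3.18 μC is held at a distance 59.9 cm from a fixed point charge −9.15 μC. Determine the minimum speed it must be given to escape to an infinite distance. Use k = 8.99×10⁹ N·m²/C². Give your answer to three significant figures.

4.75 m/s

To just escape, total mechanical energy must reach zero at infinity: ½mv²_min + U = 0, so ½mv²_min = −U = |kQq|/r.
|U| = |kQq|/r = (8.99×10⁹ N·m²/C²)(9.15×10⁻⁶)(3.18×10⁻⁶)/(0.599) = 0.437 J.
v_min = √(2|U|/m) = √(2·0.437/0.0387) = 4.75 m/s.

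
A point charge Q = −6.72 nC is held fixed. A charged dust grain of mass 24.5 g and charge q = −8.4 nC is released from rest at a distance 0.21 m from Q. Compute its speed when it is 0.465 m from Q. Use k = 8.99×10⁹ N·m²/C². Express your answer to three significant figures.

0.0104 m/s

Only the electrostatic force acts, so mechanical energy is conserved: ½mv² = U₁ − U₂ = kQq(1/r₁ − 1/r₂).
U₁ − U₂ = (8.99×10⁹ N·m²/C²)(-6.72×10⁻⁹ C)(-8.40×10⁻⁹ C)(1/0.210 − 1/0.465) = 1.33×10⁻⁶ J.
v = √(2·1.33×10⁻⁶/0.0245) = 0.0104 m/s.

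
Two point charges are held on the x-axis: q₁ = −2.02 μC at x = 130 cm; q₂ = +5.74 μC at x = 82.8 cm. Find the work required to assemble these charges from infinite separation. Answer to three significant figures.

The assembly work is the sum of pairwise potential energies, U = Σ_{i<j} kqᵢqⱼ/rᵢⱼ.
Pair separations: r₁₂ = 0.472 m.
U = (-0.221) = -0.221 J.

-0.221 J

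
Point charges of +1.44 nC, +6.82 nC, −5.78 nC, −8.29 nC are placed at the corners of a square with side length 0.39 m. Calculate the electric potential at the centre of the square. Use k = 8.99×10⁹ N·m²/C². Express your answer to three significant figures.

-189 V

The total potential is the scalar sum of each charge's contribution, V = Σ kqᵢ/rᵢ.
The distance from each corner to the centre is a√2/2 = 0.276 m.
V = k[(1.44×10⁻⁹)/(0.276) + (6.82×10⁻⁹)/(0.276) + (-5.78×10⁻⁹)/(0.276) + (-8.29×10⁻⁹)/(0.276)] = -189 V.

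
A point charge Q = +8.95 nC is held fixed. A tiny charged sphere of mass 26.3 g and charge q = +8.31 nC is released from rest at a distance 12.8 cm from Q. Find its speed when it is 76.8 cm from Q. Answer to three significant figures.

Only the electrostatic force acts, so mechanical energy is conserved: ½mv² = U₁ − U₂ = kQq(1/r₁ − 1/r₂).
U₁ − U₂ = (8.99×10⁹ N·m²/C²)(8.95×10⁻⁹ C)(8.31×10⁻⁹ C)(1/0.128 − 1/0.768) = 4.35×10⁻⁶ J.
v = √(2·4.35×10⁻⁶/0.0263) = 0.0182 m/s.

0.0182 m/s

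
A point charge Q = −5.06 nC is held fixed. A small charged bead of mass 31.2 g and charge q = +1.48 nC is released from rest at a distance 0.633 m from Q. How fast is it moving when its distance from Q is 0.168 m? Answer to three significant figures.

4.34×10⁻³ m/s

Only the electrostatic force acts, so mechanical energy is conserved: ½mv² = U₁ − U₂ = kQq(1/r₁ − 1/r₂).
U₁ − U₂ = (8.99×10⁹ N·m²/C²)(-5.06×10⁻⁹ C)(1.48×10⁻⁹ C)(1/0.633 − 1/0.168) = 2.94×10⁻⁷ J.
v = √(2·2.94×10⁻⁷/0.0312) = 4.34×10⁻³ m/s.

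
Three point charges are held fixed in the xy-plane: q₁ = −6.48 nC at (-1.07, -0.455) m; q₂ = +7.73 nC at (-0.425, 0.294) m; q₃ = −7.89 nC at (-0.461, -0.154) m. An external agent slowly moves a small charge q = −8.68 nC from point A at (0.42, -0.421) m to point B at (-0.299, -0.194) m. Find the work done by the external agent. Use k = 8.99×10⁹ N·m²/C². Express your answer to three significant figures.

For quasistatic motion the external work equals the change in potential energy: W_ext = qΔV = q(V_B − V_A).
At A: distances to the source charges are 1.49 m, 1.11 m, 0.921 m; V_A = Σ kqᵢ/rᵢ = -53.4 V.
At B: distances to the source charges are 0.814 m, 0.504 m, 0.167 m; V_B = Σ kqᵢ/rᵢ = -359 V.
ΔV = V_B − V_A = -305 V.
W_ext = qΔV = (-8.68×10⁻⁹ C)(-305 V) = 2.65×10⁻⁶ J.

2.65×10⁻⁶ J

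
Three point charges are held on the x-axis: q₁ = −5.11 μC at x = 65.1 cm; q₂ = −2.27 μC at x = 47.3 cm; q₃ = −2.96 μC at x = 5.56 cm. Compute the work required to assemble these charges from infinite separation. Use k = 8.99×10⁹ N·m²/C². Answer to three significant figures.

0.959 J

The assembly work is the sum of pairwise potential energies, U = Σ_{i<j} kqᵢqⱼ/rᵢⱼ.
Pair separations: r₁₂ = 0.178 m, r₁₃ = 0.595 m, r₂₃ = 0.417 m.
U = (0.586) + (0.228) + (0.145) = 0.959 J.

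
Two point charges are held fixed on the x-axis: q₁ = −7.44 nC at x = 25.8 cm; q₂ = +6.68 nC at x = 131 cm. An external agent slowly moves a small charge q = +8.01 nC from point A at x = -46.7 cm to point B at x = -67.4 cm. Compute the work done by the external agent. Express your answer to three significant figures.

1.36×10⁻⁷ J

For quasistatic motion the external work equals the change in potential energy: W_ext = qΔV = q(V_B − V_A).
At A: distances to the source charges are 0.725 m, 1.78 m; V_A = Σ kqᵢ/rᵢ = -58.5 V.
At B: distances to the source charges are 0.932 m, 1.98 m; V_B = Σ kqᵢ/rᵢ = -41.5 V.
ΔV = V_B − V_A = 17.0 V.
W_ext = qΔV = (8.01×10⁻⁹ C)(17.0 V) = 1.36×10⁻⁷ J.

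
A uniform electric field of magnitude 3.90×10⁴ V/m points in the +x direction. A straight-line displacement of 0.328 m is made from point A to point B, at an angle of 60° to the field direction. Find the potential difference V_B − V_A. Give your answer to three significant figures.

Only the component of displacement along E changes the potential: ΔV = −E·d·cosθ.
ΔV = −(3.90×10⁴ V/m)(0.328 m)cos60° = -6400 V.

-6400 V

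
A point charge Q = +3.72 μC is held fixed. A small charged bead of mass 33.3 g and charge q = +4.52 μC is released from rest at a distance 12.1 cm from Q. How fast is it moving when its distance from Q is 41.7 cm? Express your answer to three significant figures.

Only the electrostatic force acts, so mechanical energy is conserved: ½mv² = U₁ − U₂ = kQq(1/r₁ − 1/r₂).
U₁ − U₂ = (8.99×10⁹ N·m²/C²)(3.72×10⁻⁶ C)(4.52×10⁻⁶ C)(1/0.121 − 1/0.417) = 0.887 J.
v = √(2·0.887/0.0333) = 7.30 m/s.

7.30 m/s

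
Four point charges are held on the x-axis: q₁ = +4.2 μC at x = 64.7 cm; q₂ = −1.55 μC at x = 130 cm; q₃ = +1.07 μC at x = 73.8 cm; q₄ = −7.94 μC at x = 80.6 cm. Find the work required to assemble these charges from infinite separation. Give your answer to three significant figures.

The work to assemble the configuration equals its total potential energy, U = Σ kqᵢqⱼ/rᵢⱼ over all pairs.
Pair separations: r₁₂ = 0.653 m, r₁₃ = 0.0910 m, r₁₄ = 0.159 m, r₂₃ = 0.562 m, r₂₄ = 0.494 m, r₃₄ = 0.0680 m.
Summing all 6 pair terms gives U = -2.46 J.

-2.46 J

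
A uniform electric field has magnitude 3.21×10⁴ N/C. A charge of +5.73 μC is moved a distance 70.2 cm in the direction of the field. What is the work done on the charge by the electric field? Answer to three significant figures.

0.129 J

The potential change for a displacement 70.2 cm in the direction of the field is ΔV = −Ed = -2.25×10⁴ V.
W_field = −qΔV = 0.129 J.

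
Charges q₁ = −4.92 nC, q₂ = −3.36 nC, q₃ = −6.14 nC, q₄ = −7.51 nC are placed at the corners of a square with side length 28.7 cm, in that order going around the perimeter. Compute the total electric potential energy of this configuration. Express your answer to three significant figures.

4.99×10⁻⁶ J

The assembly work is the sum of pairwise potential energies, U = Σ_{i<j} kqᵢqⱼ/rᵢⱼ.
The four side pairs have separation 0.287 m and the two diagonal pairs 0.406 m.
Summing all 6 pair terms gives U = 4.99×10⁻⁶ J.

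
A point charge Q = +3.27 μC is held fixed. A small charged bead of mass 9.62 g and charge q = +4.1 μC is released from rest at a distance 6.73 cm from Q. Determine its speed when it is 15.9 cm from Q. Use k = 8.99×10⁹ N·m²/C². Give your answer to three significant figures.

14.7 m/s

Only the electrostatic force acts, so mechanical energy is conserved: ½mv² = U₁ − U₂ = kQq(1/r₁ − 1/r₂).
U₁ − U₂ = (8.99×10⁹ N·m²/C²)(3.27×10⁻⁶ C)(4.10×10⁻⁶ C)(1/0.0673 − 1/0.159) = 1.03 J.
v = √(2·1.03/9.62×10⁻³) = 14.7 m/s.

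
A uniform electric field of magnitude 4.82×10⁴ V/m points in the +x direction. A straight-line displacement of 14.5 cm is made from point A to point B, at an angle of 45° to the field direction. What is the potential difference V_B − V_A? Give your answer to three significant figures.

-4940 V

Only the component of displacement along E changes the potential: ΔV = −E·d·cosθ.
ΔV = −(4.82×10⁴ V/m)(0.145 m)cos45° = -4940 V.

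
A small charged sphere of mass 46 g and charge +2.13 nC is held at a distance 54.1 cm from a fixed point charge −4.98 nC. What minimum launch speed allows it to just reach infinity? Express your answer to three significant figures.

2.77×10⁻³ m/s

To just escape, total mechanical energy must reach zero at infinity: ½mv²_min + U = 0, so ½mv²_min = −U = |kQq|/r.
|U| = |kQq|/r = (8.99×10⁹ N·m²/C²)(4.98×10⁻⁹)(2.13×10⁻⁹)/(0.541) = 1.76×10⁻⁷ J.
v_min = √(2|U|/m) = √(2·1.76×10⁻⁷/0.0460) = 2.77×10⁻³ m/s.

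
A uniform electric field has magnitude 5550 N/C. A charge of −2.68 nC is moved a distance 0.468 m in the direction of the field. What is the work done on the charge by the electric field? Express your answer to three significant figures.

The potential change for a displacement 0.468 m in the direction of the field is ΔV = −Ed = -2600 V.
W_field = −qΔV = -6.96×10⁻⁶ J.

-6.96×10⁻⁶ J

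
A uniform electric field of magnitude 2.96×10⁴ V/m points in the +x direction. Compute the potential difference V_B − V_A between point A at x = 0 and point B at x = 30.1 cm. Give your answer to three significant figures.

In a uniform field, potential decreases in the direction of E: V_B − V_A = −E·Δx.
V_B − V_A = −(2.96×10⁴ V/m)(0.301 m) = -8910 V.

-8910 V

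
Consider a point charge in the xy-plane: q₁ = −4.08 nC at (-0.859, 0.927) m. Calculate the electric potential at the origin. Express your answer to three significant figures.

-29.0 V

The total potential is the scalar sum of each charge's contribution, V = Σ kqᵢ/rᵢ.
Distances from the field point to each charge: r₁ = 1.26 m.
V = k[(-4.08×10⁻⁹)/(1.26)] = -29.0 V.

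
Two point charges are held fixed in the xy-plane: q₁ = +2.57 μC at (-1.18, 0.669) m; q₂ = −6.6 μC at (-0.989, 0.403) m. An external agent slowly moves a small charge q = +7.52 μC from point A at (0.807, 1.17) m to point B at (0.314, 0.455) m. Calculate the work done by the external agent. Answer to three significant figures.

For quasistatic motion the external work equals the change in potential energy: W_ext = qΔV = q(V_B − V_A).
At A: distances to the source charges are 2.05 m, 1.95 m; V_A = Σ kqᵢ/rᵢ = -1.91×10⁴ V.
At B: distances to the source charges are 1.51 m, 1.30 m; V_B = Σ kqᵢ/rᵢ = -3.02×10⁴ V.
ΔV = V_B − V_A = -1.11×10⁴ V.
W_ext = qΔV = (7.52×10⁻⁶ C)(-1.11×10⁴ V) = -0.0834 J.

-0.0834 J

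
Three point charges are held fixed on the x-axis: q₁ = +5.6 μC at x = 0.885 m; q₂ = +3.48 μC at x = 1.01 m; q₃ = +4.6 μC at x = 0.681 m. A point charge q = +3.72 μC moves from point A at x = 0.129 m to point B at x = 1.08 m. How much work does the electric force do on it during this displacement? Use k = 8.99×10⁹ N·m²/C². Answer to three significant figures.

-2.35 J

The work done by the electric force is W_field = −ΔU = −q(V_B − V_A) = q(V_A − V_B).
At A: distances to the source charges are 0.756 m, 0.881 m, 0.552 m; V_A = Σ kqᵢ/rᵢ = 1.77×10⁵ V.
At B: distances to the source charges are 0.195 m, 0.0700 m, 0.399 m; V_B = Σ kqᵢ/rᵢ = 8.09×10⁵ V.
ΔV = V_B − V_A = 6.32×10⁵ V.
W_field = −qΔV = −(3.72×10⁻⁶ C)(6.32×10⁵ V) = -2.35 J.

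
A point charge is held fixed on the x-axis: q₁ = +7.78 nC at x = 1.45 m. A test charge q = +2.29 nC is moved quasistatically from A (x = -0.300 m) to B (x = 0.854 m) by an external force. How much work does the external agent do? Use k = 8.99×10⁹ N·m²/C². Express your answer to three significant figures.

For quasistatic motion the external work equals the change in potential energy: W_ext = qΔV = q(V_B − V_A).
At A: distance to the source charge is 1.75 m; V_A = kq₁/r = 40.0 V.
At B: distance to the source charge is 0.596 m; V_B = kq₁/r = 117 V.
ΔV = V_B − V_A = 77.4 V.
W_ext = qΔV = (2.29×10⁻⁹ C)(77.4 V) = 1.77×10⁻⁷ J.

1.77×10⁻⁷ J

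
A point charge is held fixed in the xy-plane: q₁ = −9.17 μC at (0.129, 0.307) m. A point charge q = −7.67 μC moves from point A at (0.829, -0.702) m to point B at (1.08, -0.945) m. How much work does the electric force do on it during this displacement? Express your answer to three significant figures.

The work done by the electric force is W_field = −ΔU = −q(V_B − V_A) = q(V_A − V_B).
At A: distance to the source charge is 1.23 m; V_A = kq₁/r = -6.71×10⁴ V.
At B: distance to the source charge is 1.57 m; V_B = kq₁/r = -5.24×10⁴ V.
ΔV = V_B − V_A = 1.47×10⁴ V.
W_field = −qΔV = −(-7.67×10⁻⁶ C)(1.47×10⁴ V) = 0.113 J.

0.113 J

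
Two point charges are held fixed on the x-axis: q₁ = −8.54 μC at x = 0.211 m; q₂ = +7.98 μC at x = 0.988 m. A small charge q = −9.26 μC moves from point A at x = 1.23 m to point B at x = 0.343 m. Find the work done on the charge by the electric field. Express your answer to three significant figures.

-6.40 J

The work done by the electric force is W_field = −ΔU = −q(V_B − V_A) = q(V_A − V_B).
At A: distances to the source charges are 1.02 m, 0.242 m; V_A = Σ kqᵢ/rᵢ = 2.21×10⁵ V.
At B: distances to the source charges are 0.132 m, 0.645 m; V_B = Σ kqᵢ/rᵢ = -4.70×10⁵ V.
ΔV = V_B − V_A = -6.92×10⁵ V.
W_field = −qΔV = −(-9.26×10⁻⁶ C)(-6.92×10⁵ V) = -6.40 J.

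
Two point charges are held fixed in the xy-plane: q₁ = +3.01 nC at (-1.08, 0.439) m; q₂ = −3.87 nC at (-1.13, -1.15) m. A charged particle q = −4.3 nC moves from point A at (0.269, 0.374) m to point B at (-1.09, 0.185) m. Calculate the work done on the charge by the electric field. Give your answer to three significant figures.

The work done by the electric force is W_field = −ΔU = −q(V_B − V_A) = q(V_A − V_B).
At A: distances to the source charges are 1.35 m, 2.07 m; V_A = Σ kqᵢ/rᵢ = 3.22 V.
At B: distances to the source charges are 0.254 m, 1.34 m; V_B = Σ kqᵢ/rᵢ = 80.4 V.
ΔV = V_B − V_A = 77.2 V.
W_field = −qΔV = −(-4.30×10⁻⁹ C)(77.2 V) = 3.32×10⁻⁷ J.

3.32×10⁻⁷ J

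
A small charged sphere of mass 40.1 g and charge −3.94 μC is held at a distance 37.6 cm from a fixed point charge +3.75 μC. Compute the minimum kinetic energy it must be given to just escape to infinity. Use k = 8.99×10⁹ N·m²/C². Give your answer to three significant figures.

0.353 J

To just escape, total mechanical energy must reach zero at infinity: ½mv²_min + U = 0, so ½mv²_min = −U = |kQq|/r.
|U| = |kQq|/r = (8.99×10⁹ N·m²/C²)(3.75×10⁻⁶)(3.94×10⁻⁶)/(0.376) = 0.353 J.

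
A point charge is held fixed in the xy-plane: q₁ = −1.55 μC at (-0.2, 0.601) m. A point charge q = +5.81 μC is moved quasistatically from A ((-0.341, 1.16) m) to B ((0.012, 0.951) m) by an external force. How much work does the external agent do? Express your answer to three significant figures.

-0.0574 J

For quasistatic motion the external work equals the change in potential energy: W_ext = qΔV = q(V_B − V_A).
At A: distance to the source charge is 0.577 m; V_A = kq₁/r = -2.42×10⁴ V.
At B: distance to the source charge is 0.409 m; V_B = kq₁/r = -3.41×10⁴ V.
ΔV = V_B − V_A = -9880 V.
W_ext = qΔV = (5.81×10⁻⁶ C)(-9880 V) = -0.0574 J.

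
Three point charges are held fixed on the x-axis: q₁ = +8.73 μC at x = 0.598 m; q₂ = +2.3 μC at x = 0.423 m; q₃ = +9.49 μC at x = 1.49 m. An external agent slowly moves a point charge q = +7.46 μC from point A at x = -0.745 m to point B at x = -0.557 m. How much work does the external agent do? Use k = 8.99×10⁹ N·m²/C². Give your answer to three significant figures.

For quasistatic motion the external work equals the change in potential energy: W_ext = qΔV = q(V_B − V_A).
At A: distances to the source charges are 1.34 m, 1.17 m, 2.23 m; V_A = Σ kqᵢ/rᵢ = 1.14×10⁵ V.
At B: distances to the source charges are 1.16 m, 0.980 m, 2.05 m; V_B = Σ kqᵢ/rᵢ = 1.31×10⁵ V.
ΔV = V_B − V_A = 1.64×10⁴ V.
W_ext = qΔV = (7.46×10⁻⁶ C)(1.64×10⁴ V) = 0.122 J.

0.122 J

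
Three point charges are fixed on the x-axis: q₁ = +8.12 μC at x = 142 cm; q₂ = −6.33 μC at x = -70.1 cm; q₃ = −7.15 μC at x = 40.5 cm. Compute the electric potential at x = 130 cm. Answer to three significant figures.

The total potential is the scalar sum of each charge's contribution, V = Σ kqᵢ/rᵢ.
Distances from the field point to each charge: r₁ = 0.120 m, r₂ = 2.00 m, r₃ = 0.895 m.
V = k[(8.12×10⁻⁶)/(0.120) + (-6.33×10⁻⁶)/(2.00) + (-7.15×10⁻⁶)/(0.895)] = 5.08×10⁵ V.

5.08×10⁵ V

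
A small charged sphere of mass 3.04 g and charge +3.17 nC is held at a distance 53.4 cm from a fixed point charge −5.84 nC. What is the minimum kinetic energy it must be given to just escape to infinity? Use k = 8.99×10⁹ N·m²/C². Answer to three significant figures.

To just escape, total mechanical energy must reach zero at infinity: ½mv²_min + U = 0, so ½mv²_min = −U = |kQq|/r.
|U| = |kQq|/r = (8.99×10⁹ N·m²/C²)(5.84×10⁻⁹)(3.17×10⁻⁹)/(0.534) = 3.12×10⁻⁷ J.

3.12×10⁻⁷ J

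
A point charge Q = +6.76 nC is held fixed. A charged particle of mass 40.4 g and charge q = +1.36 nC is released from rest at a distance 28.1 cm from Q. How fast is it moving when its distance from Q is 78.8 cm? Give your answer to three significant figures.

Only the electrostatic force acts, so mechanical energy is conserved: ½mv² = U₁ − U₂ = kQq(1/r₁ − 1/r₂).
U₁ − U₂ = (8.99×10⁹ N·m²/C²)(6.76×10⁻⁹ C)(1.36×10⁻⁹ C)(1/0.281 − 1/0.788) = 1.89×10⁻⁷ J.
v = √(2·1.89×10⁻⁷/0.0404) = 3.06×10⁻³ m/s.

3.06×10⁻³ m/s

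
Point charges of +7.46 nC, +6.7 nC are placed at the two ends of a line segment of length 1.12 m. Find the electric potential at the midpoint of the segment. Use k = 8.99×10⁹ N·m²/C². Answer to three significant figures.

227 V

Electric potential is a scalar, so the contributions from each charge add algebraically: V = Σ kqᵢ/rᵢ.
Each charge is 0.560 m from the midpoint.
V = k[(7.46×10⁻⁹)/(0.560) + (6.70×10⁻⁹)/(0.560)] = 227 V.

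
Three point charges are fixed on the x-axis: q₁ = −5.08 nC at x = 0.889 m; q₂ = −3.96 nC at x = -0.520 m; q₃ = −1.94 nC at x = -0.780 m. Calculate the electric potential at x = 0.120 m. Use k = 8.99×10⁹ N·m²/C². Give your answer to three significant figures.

Electric potential is a scalar, so the contributions from each charge add algebraically: V = Σ kqᵢ/rᵢ.
Distances from the field point to each charge: r₁ = 0.769 m, r₂ = 0.640 m, r₃ = 0.900 m.
V = k[(-5.08×10⁻⁹)/(0.769) + (-3.96×10⁻⁹)/(0.640) + (-1.94×10⁻⁹)/(0.900)] = -134 V.

-134 V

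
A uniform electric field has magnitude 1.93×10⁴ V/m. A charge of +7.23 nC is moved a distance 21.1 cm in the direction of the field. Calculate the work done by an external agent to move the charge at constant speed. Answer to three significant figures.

-2.94×10⁻⁵ J

The potential change for a displacement 21.1 cm in the direction of the field is ΔV = −Ed = -4070 V.
W_ext = qΔV = -2.94×10⁻⁵ J.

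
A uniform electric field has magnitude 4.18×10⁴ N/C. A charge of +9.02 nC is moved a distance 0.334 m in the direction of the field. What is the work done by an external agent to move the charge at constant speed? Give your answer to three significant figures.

-1.26×10⁻⁴ J

The potential change for a displacement 0.334 m in the direction of the field is ΔV = −Ed = -1.40×10⁴ V.
W_ext = qΔV = -1.26×10⁻⁴ J.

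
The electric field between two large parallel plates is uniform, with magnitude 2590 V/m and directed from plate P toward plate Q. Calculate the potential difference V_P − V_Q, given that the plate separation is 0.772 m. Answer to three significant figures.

In a uniform field, potential decreases in the direction of E: ΔV = −E·d for a displacement d parallel to E.
Going from Q to P is a displacement of 0.772 m opposite to the field, so V_P − V_Q = +Ed = 2000 V.

2000 V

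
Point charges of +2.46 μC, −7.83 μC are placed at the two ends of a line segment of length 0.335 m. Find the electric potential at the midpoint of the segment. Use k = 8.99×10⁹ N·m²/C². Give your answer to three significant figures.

The total potential is the scalar sum of each charge's contribution, V = Σ kqᵢ/rᵢ.
Each charge is 0.168 m from the midpoint.
V = k[(2.46×10⁻⁶)/(0.168) + (-7.83×10⁻⁶)/(0.168)] = -2.88×10⁵ V.

-2.88×10⁵ V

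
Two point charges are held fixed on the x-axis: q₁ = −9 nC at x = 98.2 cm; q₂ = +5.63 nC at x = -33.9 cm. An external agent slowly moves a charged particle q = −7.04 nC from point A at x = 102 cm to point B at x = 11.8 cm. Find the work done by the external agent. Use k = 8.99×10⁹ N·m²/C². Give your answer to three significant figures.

-1.48×10⁻⁵ J

For quasistatic motion the external work equals the change in potential energy: W_ext = qΔV = q(V_B − V_A).
At A: distances to the source charges are 0.0380 m, 1.36 m; V_A = Σ kqᵢ/rᵢ = -2090 V.
At B: distances to the source charges are 0.864 m, 0.457 m; V_B = Σ kqᵢ/rᵢ = 17.1 V.
ΔV = V_B − V_A = 2110 V.
W_ext = qΔV = (-7.04×10⁻⁹ C)(2110 V) = -1.48×10⁻⁵ J.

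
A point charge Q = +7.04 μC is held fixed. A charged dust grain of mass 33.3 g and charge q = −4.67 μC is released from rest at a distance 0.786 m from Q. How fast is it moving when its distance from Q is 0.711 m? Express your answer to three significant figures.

Only the electrostatic force acts, so mechanical energy is conserved: ½mv² = U₁ − U₂ = kQq(1/r₁ − 1/r₂).
U₁ − U₂ = (8.99×10⁹ N·m²/C²)(7.04×10⁻⁶ C)(-4.67×10⁻⁶ C)(1/0.786 − 1/0.711) = 0.0397 J.
v = √(2·0.0397/0.0333) = 1.54 m/s.

1.54 m/s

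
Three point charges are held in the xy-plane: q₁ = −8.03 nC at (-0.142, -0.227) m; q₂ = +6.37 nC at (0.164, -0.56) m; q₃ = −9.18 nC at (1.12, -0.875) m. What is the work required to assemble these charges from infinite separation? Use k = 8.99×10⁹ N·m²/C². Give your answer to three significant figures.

-1.07×10⁻⁶ J

The assembly work is the sum of pairwise potential energies, U = Σ_{i<j} kqᵢqⱼ/rᵢⱼ.
Pair separations: r₁₂ = 0.452 m, r₁₃ = 1.42 m, r₂₃ = 1.01 m.
U = (-1.02×10⁻⁶) + (4.67×10⁻⁷) + (-5.22×10⁻⁷) = -1.07×10⁻⁶ J.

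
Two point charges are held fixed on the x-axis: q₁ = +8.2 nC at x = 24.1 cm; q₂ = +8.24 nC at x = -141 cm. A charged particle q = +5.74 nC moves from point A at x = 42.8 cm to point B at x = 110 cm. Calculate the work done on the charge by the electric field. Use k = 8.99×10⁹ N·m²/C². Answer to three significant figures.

1.83×10⁻⁶ J

The work done by the electric force is W_field = −ΔU = −q(V_B − V_A) = q(V_A − V_B).
At A: distances to the source charges are 0.187 m, 1.84 m; V_A = Σ kqᵢ/rᵢ = 435 V.
At B: distances to the source charges are 0.859 m, 2.51 m; V_B = Σ kqᵢ/rᵢ = 115 V.
ΔV = V_B − V_A = -319 V.
W_field = −qΔV = −(5.74×10⁻⁹ C)(-319 V) = 1.83×10⁻⁶ J.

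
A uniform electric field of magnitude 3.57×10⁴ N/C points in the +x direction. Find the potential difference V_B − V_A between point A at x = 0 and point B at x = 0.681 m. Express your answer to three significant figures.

-2.43×10⁴ V

In a uniform field, potential decreases in the direction of E: V_B − V_A = −E·Δx.
V_B − V_A = −(3.57×10⁴ V/m)(0.681 m) = -2.43×10⁴ V.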